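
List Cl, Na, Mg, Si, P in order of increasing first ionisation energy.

Na < Mg < Si < P < Cl

IE₁ increases left→right with effective nuclear charge and decreases top→bottom as the valence shell moves farther out.
All lie in period 3, so first ionization energy increases left to right.
So from lowest to highest: Na < Mg < Si < P < Cl.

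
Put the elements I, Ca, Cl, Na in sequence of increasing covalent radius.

Na is in period 3, group 1; Cl is in period 3, group 17; Ca is in period 4, group 2; I is in period 5, group 17.
Across a period the added protons contract the valence shell; down a group each new principal shell makes the atom larger.
These span different periods and groups, so the two trends combine.
I > Cl: I sits below Cl in group 17, so the down-group effect alone puts I larger.
Na > I: the two effects oppose for this pair; the across-period effect wins (155 vs 133 pm).
Ca > Na: the two effects oppose for this pair; the down-group effect wins (171 vs 155 pm).
Tabulated atomic radius (pm): Na 155, Cl 99, Ca 171, I 133.
So from smallest to largest: Cl < I < Na < Ca.

Cl < I < Na < Ca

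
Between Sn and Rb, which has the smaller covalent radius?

Rb is in period 5, group 1; Sn is in period 5, group 14.
Atomic radius shrinks across a period as nuclear charge pulls the same shell inward, and grows down a group as new shells are added.
All lie in period 5, so atomic radius increases right to left.
So Sn has the smaller covalent radius (Sn < Rb).

Sn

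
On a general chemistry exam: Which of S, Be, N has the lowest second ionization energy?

IE_2 is the cost of taking one more electron from the +1 cation: S⁺ still has 5 valence electrons; Be⁺ still has 1 valence electron; N⁺ still has 4 valence electrons.
All are still removing valence electrons, so compare the +1 ions as you would atoms: IE_2 generally rises across a period (higher Z_eff) and falls down a group (larger shell), subject to the usual subshell exceptions.
Valence configurations: S⁺ [Ne]3s²3p³, Be⁺ [He]2s¹, N⁺ [He]2s²2p².
Approximate IE_2 values (kJ/mol): S 2252, Be 1757, N 2856.
Hence IE_2: Be < S < N.

Be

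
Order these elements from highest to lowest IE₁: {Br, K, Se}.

Br > Se > K

K is in period 4, group 1; Se is in period 4, group 16; Br is in period 4, group 17.
Removing the outermost electron gets harder across a period and easier down a group.
All lie in period 4, so first ionization energy increases left to right.
So from highest to lowest: Br > Se > K.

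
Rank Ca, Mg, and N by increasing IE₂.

Consider each +1 ion: Ca⁺ still has 1 valence electron; Mg⁺ still has 1 valence electron; N⁺ still has 4 valence electrons.
All are still removing valence electrons, so compare the +1 ions as you would atoms: IE_2 generally rises across a period (higher Z_eff) and falls down a group (larger shell), subject to the usual subshell exceptions.
Valence configurations: Ca⁺ [Ar]4s¹, Mg⁺ [Ne]3s¹, N⁺ [He]2s²2p².
The numbers (kJ/mol): Ca 1145, Mg 1451, N 2856.
Putting it together, IE_2: Ca < Mg < N.

Ca, Mg, N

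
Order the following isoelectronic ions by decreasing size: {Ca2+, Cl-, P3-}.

All of these have 18 electrons, so size is governed by nuclear charge alone: the more protons, the stronger the pull on the same electron cloud, and the smaller the ion.
Nuclear charges: Ca2+ (Z=20), Cl- (Z=17), P3- (Z=15).
Largest to smallest: P3- > Cl- > Ca2+.

P3- > Cl- > Ca2+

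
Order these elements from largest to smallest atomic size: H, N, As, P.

As > P > N > H

H is in period 1, group 1; N is in period 2, group 15; P is in period 3, group 15; As is in period 4, group 15.
Across a period the added protons contract the valence shell; down a group each new principal shell makes the atom larger.
Neither a single period nor a single group — weigh both effects.
N > H: the two effects oppose for this pair; the down-group effect wins (71 vs 32 pm).
P > N: they share group 15; the group trend gives P the larger value.
As > P: they share group 15; the group trend gives As the larger value.
For reference (pm): H 32, N 71, P 111, As 121.
So from largest to smallest: As > P > N > H.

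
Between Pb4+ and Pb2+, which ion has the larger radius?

Both ions have Z = 82 protons, but Pb4+ has lost more electrons, so its remaining electrons feel a larger effective nuclear charge per electron and are pulled in more tightly.
Higher positive charge → smaller ion, so Pb2+ > Pb4+.

Pb2+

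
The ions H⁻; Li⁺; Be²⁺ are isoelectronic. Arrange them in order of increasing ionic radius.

All of these have 2 electrons, so size is governed by nuclear charge alone: the more protons, the stronger the pull on the same electron cloud, and the smaller the ion.
Nuclear charges: Be²⁺ (Z=4), Li⁺ (Z=3), H⁻ (Z=1).
Smallest to largest: Be²⁺ < Li⁺ < H⁻.

Be²⁺ < Li⁺ < H⁻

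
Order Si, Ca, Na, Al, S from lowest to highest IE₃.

Al < Si < S < Ca < Na

Consider each +2 ion: Si²⁺ still has 2 valence electrons; Ca²⁺ is the bare [Ar] core; Na²⁺ is already 1 electron into the core; Al²⁺ still has 1 valence electron; S²⁺ still has 4 valence electrons.
Breaking into a closed-shell core is much more expensive than removing a leftover valence electron — Ca and Na have the largest IE_3 here.
Valence configurations: Si²⁺ [Ne]3s², Al²⁺ [Ne]3s¹, S²⁺ [Ne]3s²3p².
Tabulated IE_3 (kJ/mol): Si 3232, Ca 4912, Na 6910, Al 2745, S 3357.
Overall IE_3 order: Al < Si < S < Ca < Na.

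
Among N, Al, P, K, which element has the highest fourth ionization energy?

Al

Consider each +3 ion: N³⁺ still has 2 valence electrons; Al³⁺ is the bare [Ne] core; P³⁺ still has 2 valence electrons; K³⁺ is already 2 electrons into the core.
Usually core removal costs more than valence removal, but here the competition is close: a tightly held n=2 valence electron can cost more to remove than an n=3 core electron, so the actual values have to decide it.
Valence configurations: N³⁺ [He]2s², P³⁺ [Ne]3s².
Approximate IE_4 values (kJ/mol): N 7475, Al 11577, P 4964, K 5877.
Hence IE_4: P < K < N < Al.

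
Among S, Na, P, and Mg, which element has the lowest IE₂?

The second ionization energy removes an electron from the +1 ion. For each element: S⁺ still has 5 valence electrons; Na⁺ is the bare [Ne] core; P⁺ still has 4 valence electrons; Mg⁺ still has 1 valence electron.
Pulling an electron out of a noble-gas core costs far more than removing a remaining valence electron, so Na sits at the high end of IE_2.
Valence configurations: S⁺ [Ne]3s²3p³, P⁺ [Ne]3s²3p², Mg⁺ [Ne]3s¹.
Approximate IE_2 values (kJ/mol): S 2252, Na 4562, P 1907, Mg 1451.
So the second ionization energies run Mg < P < S < Na.

Mg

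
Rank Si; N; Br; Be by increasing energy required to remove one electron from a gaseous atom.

Si, Be, Br, N

Be is in period 2, group 2; N is in period 2, group 15; Si is in period 3, group 14; Br is in period 4, group 17.
First ionization energy rises across a period (greater Z_eff holds electrons more tightly) and falls down a group (valence electrons are farther from the nucleus).
These span different periods and groups, so the two trends combine.
Be > Si: period and group pull opposite ways; the down-group shift dominates (900 vs 786 kJ/mol).
Br > Be: period and group pull opposite ways; the across-period shift dominates (1140 vs 900 kJ/mol).
N > Br: the two effects oppose for this pair; the down-group effect wins (1402 vs 1140 kJ/mol).
For reference (kJ/mol): Be 900, N 1402, Si 786, Br 1140.
So from lowest to highest: Si < Be < Br < N.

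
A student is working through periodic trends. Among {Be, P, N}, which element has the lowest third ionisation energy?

The third ionization energy removes an electron from the +2 ion. For each element: Be²⁺ is the bare [He] core; P²⁺ still has 3 valence electrons; N²⁺ still has 3 valence electrons.
Breaking into a closed-shell core is much more expensive than removing a leftover valence electron — Be has the largest IE_3 here.
Valence configurations: P²⁺ [Ne]3s²3p¹, N²⁺ [He]2s²2p¹.
Tabulated IE_3 (kJ/mol): Be 14849, P 2914, N 4578.
Putting it together, IE_3: P < N < Be.

P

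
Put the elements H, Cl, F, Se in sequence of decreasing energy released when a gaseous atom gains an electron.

Cl > F > Se > H

H is in period 1, group 1; F is in period 2, group 17; Cl is in period 3, group 17; Se is in period 4, group 16.
Atoms with high Z_eff and room in the valence shell (especially the halogens) have the most exothermic electron affinities.
These span different periods and groups, so the two trends combine.
Se > H: the two effects oppose for this pair; the across-period effect wins (195 vs 73 kJ/mol).
F > Se: both effects reinforce here, so F is clearly the higher of the two.
Cl > F: this pair runs against the simple trend — see the exception note.
Note the exception: Cl has a higher electron affinity than F, contrary to the simple trend — F's small 2p subshell makes the incoming electron feel strong e⁻–e⁻ repulsion, so Cl actually releases more energy on gaining an electron.
Tabulated electron affinity (kJ/mol): H 73, F 328, Cl 349, Se 195.
So from highest to lowest: Cl > F > Se > H.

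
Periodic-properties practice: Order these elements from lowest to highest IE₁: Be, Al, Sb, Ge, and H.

IE₁ increases left→right with effective nuclear charge and decreases top→bottom as the valence shell moves farther out.
These sit on a diagonal, where the across-period and down-group effects partly cancel.
Ge > Al: period and group pull opposite ways; the across-period shift dominates (762 vs 578 kJ/mol).
Sb > Ge: period and group pull opposite ways; the across-period shift dominates (831 vs 762 kJ/mol).
Be > Sb: the two effects oppose for this pair; the down-group effect wins (900 vs 831 kJ/mol).
H > Be: the two effects oppose for this pair; the down-group effect wins (1312 vs 900 kJ/mol).
Tabulated first ionization energy (kJ/mol): H 1312, Be 900, Al 578, Ge 762, Sb 831.
So from lowest to highest: Al < Ge < Sb < Be < H.

Al, Ge, Sb, Be, H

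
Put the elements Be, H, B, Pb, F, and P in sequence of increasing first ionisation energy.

H is in period 1, group 1; Be is in period 2, group 2; B is in period 2, group 13; F is in period 2, group 17; P is in period 3, group 15; Pb is in period 6, group 14.
IE₁ increases left→right with effective nuclear charge and decreases top→bottom as the valence shell moves farther out.
Here both period and group differ, so the two effects have to be weighed against each other.
B > Pb: the two effects oppose for this pair; the down-group effect wins (801 vs 716 kJ/mol).
Be > B: this pair runs against the simple trend — see the exception note.
P > Be: period and group pull opposite ways; the across-period shift dominates (1012 vs 900 kJ/mol).
H > P: the two effects oppose for this pair; the down-group effect wins (1312 vs 1012 kJ/mol).
F > H: the two effects oppose for this pair; the across-period effect wins (1681 vs 1312 kJ/mol).
Note the exception: Be has a higher first ionization energy than B, contrary to the simple trend — removing B's lone 2p electron is easier than breaking Be's filled 2s².
Approximate values (kJ/mol): H 1312, Be 900, B 801, F 1681, P 1012, Pb 716.
So from lowest to highest: Pb < B < Be < P < H < F.

Pb < B < Be < P < H < F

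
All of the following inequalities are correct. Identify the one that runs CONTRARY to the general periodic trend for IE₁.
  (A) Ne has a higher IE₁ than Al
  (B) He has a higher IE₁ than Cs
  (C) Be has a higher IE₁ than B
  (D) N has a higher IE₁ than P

(C)

The general trend: IE₁ increases across a period and decreases down a group.
(A) Ne (period 2, group 18) vs Al (period 3, group 13): the stated order agrees with the simple trend.
(B) He (period 1, group 18) vs Cs (period 6, group 1): the stated order agrees with the simple trend.
(C) Be (period 2, group 2) vs B (period 2, group 13): the stated order contradicts the simple trend.
(D) N (period 2, group 15) vs P (period 3, group 15): the stated order agrees with the simple trend.
The exception is (C): removing B's lone 2p electron is easier than breaking Be's filled 2s².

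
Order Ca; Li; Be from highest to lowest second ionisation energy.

Consider each +1 ion: Ca⁺ still has 1 valence electron; Li⁺ is the bare [He] core; Be⁺ still has 1 valence electron.
Breaking into a closed-shell core is much more expensive than removing a leftover valence electron — Li has the largest IE_2 here.
Valence configurations: Ca⁺ [Ar]4s¹, Be⁺ [He]2s¹.
Approximate IE_2 values (kJ/mol): Ca 1145, Li 7298, Be 1757.
Overall IE_2 order: Ca < Be < Li.

Li > Be > Ca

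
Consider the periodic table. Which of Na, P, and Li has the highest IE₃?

Li

IE_3 is the cost of taking one more electron from the +2 cation: Na²⁺ is already 1 electron into the core; P²⁺ still has 3 valence electrons; Li²⁺ is already 1 electron into the core.
Breaking into a closed-shell core is much more expensive than removing a leftover valence electron — Na and Li have the largest IE_3 here.
Tabulated IE_3 (kJ/mol): Na 6910, P 2914, Li 11815.
Overall IE_3 order: P < Na < Li.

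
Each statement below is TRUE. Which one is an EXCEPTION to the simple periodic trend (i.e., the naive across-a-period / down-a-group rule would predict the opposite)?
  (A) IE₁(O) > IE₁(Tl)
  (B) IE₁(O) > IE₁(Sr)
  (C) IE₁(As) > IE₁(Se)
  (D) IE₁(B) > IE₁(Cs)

(C)

The general trend: first ionisation energy increases across a period and decreases down a group.
(A) O (period 2, group 16) vs Tl (period 6, group 13): the stated order agrees with the simple trend.
(B) O (period 2, group 16) vs Sr (period 5, group 2): the stated order agrees with the simple trend.
(C) As (period 4, group 15) vs Se (period 4, group 16): the stated order contradicts the simple trend.
(D) B (period 2, group 13) vs Cs (period 6, group 1): the stated order agrees with the simple trend.
The exception is (C): Se (4p⁴) ionizes more easily than half-filled As (4p³).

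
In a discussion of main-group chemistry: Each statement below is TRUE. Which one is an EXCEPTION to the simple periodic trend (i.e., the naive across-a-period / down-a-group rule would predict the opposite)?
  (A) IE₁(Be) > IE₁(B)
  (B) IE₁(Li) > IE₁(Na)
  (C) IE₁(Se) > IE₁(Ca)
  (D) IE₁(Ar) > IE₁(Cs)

The general trend: first ionization energy increases across a period and decreases down a group.
(A) Be (period 2, group 2) vs B (period 2, group 13): the stated order contradicts the simple trend.
(B) Li (period 2, group 1) vs Na (period 3, group 1): the stated order agrees with the simple trend.
(C) Se (period 4, group 16) vs Ca (period 4, group 2): the stated order agrees with the simple trend.
(D) Ar (period 3, group 18) vs Cs (period 6, group 1): the stated order agrees with the simple trend.
The exception is (A): removing B's lone 2p electron is easier than breaking Be's filled 2s².

(A)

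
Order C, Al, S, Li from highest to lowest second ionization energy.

Li > C > S > Al

The second ionization energy removes an electron from the +1 ion. For each element: C⁺ still has 3 valence electrons; Al⁺ still has 2 valence electrons; S⁺ still has 5 valence electrons; Li⁺ is the bare [He] core.
Core electrons are held far more tightly than valence electrons, so Li tops the IE_2 order.
Valence configurations: C⁺ [He]2s²2p¹, Al⁺ [Ne]3s², S⁺ [Ne]3s²3p³.
The numbers (kJ/mol): C 2353, Al 1817, S 2252, Li 7298.
Hence IE_2: Al < S < C < Li.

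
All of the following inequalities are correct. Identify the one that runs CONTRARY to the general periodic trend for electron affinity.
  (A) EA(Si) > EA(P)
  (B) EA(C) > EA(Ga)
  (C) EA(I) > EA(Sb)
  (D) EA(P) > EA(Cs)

The general trend: electron affinity increases across a period and decreases down a group.
(A) Si (period 3, group 14) vs P (period 3, group 15): the stated order contradicts the simple trend.
(B) C (period 2, group 14) vs Ga (period 4, group 13): the stated order agrees with the simple trend.
(C) I (period 5, group 17) vs Sb (period 5, group 15): the stated order agrees with the simple trend.
(D) P (period 3, group 15) vs Cs (period 6, group 1): the stated order agrees with the simple trend.
The exception is (A): adding an electron to P's half-filled 3p³ is unfavourable, so Si (3p²) has the more exothermic EA.

(A)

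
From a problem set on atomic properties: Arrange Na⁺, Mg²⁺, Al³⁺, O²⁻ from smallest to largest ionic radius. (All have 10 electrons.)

All of these have 10 electrons, so size is governed by nuclear charge alone: the more protons, the stronger the pull on the same electron cloud, and the smaller the ion.
Nuclear charges: Al³⁺ (Z=13), Mg²⁺ (Z=12), Na⁺ (Z=11), O²⁻ (Z=8).
Smallest to largest: Al³⁺ < Mg²⁺ < Na⁺ < O²⁻.

Al³⁺ < Mg²⁺ < Na⁺ < O²⁻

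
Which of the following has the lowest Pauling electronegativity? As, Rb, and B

Rb

B is in period 2, group 13; As is in period 4, group 15; Rb is in period 5, group 1.
Smaller atoms with higher effective nuclear charge are more electronegative.
Here both period and group differ, so the two effects have to be weighed against each other.
B > Rb: both effects reinforce here, so B is clearly the higher of the two.
As > B: period and group pull opposite ways; the across-period shift dominates (2.18 vs 2.04).
Approximate values (Pauling): B 2.04, As 2.18, Rb 0.82.
The lowest Pauling electronegativity among these belongs to Rb.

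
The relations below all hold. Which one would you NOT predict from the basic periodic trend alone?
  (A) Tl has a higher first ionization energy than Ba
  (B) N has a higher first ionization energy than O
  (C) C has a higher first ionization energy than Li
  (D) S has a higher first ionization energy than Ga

(B)

The general trend: first ionization energy increases across a period and decreases down a group.
(A) Tl (period 6, group 13) vs Ba (period 6, group 2): the stated order agrees with the simple trend.
(B) N (period 2, group 15) vs O (period 2, group 16): the stated order contradicts the simple trend.
(C) C (period 2, group 14) vs Li (period 2, group 1): the stated order agrees with the simple trend.
(D) S (period 3, group 16) vs Ga (period 4, group 13): the stated order agrees with the simple trend.
The exception is (B): pairing an electron in O's 2p⁴ costs repulsion energy, so O ionizes more easily than half-filled N (2p³).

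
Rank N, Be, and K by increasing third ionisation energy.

After 2 electrons have been removed, what remains? N²⁺ still has 3 valence electrons; Be²⁺ is the bare [He] core; K²⁺ is already 1 electron into the core.
Usually core removal costs more than valence removal, but here the competition is close: a tightly held n=2 valence electron can cost more to remove than an n=3 core electron, so the actual values have to decide it.
The numbers (kJ/mol): N 4578, Be 14849, K 4420.
So the third ionization energies run K < N < Be.

K < N < Be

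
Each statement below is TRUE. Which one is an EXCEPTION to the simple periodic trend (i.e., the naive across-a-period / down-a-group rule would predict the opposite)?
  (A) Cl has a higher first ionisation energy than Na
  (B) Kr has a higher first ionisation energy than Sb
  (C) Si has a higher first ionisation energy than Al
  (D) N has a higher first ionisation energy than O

(D)

The general trend: first ionisation energy increases across a period and decreases down a group.
(A) Cl (period 3, group 17) vs Na (period 3, group 1): the stated order agrees with the simple trend.
(B) Kr (period 4, group 18) vs Sb (period 5, group 15): the stated order agrees with the simple trend.
(C) Si (period 3, group 14) vs Al (period 3, group 13): the stated order agrees with the simple trend.
(D) N (period 2, group 15) vs O (period 2, group 16): the stated order contradicts the simple trend.
The exception is (D): pairing an electron in O's 2p⁴ costs repulsion energy, so O ionizes more easily than half-filled N (2p³).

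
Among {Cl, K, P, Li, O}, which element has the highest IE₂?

Consider each +1 ion: Cl⁺ still has 6 valence electrons; K⁺ is the bare [Ar] core; P⁺ still has 4 valence electrons; Li⁺ is the bare [He] core; O⁺ still has 5 valence electrons.
Usually core removal costs more than valence removal, but here the competition is close: a tightly held n=2 valence electron can cost more to remove than an n=3 core electron, so the actual values have to decide it.
Valence configurations: Cl⁺ [Ne]3s²3p⁴, P⁺ [Ne]3s²3p², O⁺ [He]2s²2p³.
Tabulated IE_2 (kJ/mol): Cl 2298, K 3052, P 1907, Li 7298, O 3388.
Putting it together, IE_2: P < Cl < K < O < Li.

Li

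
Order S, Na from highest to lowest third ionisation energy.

IE_3 is the cost of taking one more electron from the +2 cation: S²⁺ still has 4 valence electrons; Na²⁺ is already 1 electron into the core.
Core electrons are held far more tightly than valence electrons, so Na tops the IE_3 order.
Tabulated IE_3 (kJ/mol): S 3357, Na 6910.
So the third ionization energies run S < Na.

Na, S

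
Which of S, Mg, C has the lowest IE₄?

S

Consider each +3 ion: S³⁺ still has 3 valence electrons; Mg³⁺ is already 1 electron into the core; C³⁺ still has 1 valence electron.
Breaking into a closed-shell core is much more expensive than removing a leftover valence electron — Mg has the largest IE_4 here.
Valence configurations: S³⁺ [Ne]3s²3p¹, C³⁺ [He]2s¹.
Approximate IE_4 values (kJ/mol): S 4556, Mg 10543, C 6223.
Hence IE_4: S < C < Mg.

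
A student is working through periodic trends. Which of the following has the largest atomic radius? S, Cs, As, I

Cs

S is in period 3, group 16; As is in period 4, group 15; I is in period 5, group 17; Cs is in period 6, group 1.
Radius decreases left→right (rising Z_eff, same n) and increases top→bottom (higher n).
Here both period and group differ, so the two effects have to be weighed against each other.
As > S: relative to S, both the across-period and down-group shifts push As's atomic radius up.
I > As: the two effects oppose for this pair; the down-group effect wins (133 vs 121 pm).
Cs > I: both effects reinforce here, so Cs is clearly the larger of the two.
Tabulated atomic radius (pm): S 103, As 121, I 133, Cs 232.
The largest atomic radius among these belongs to Cs.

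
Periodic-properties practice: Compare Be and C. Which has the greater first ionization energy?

C

IE₁ increases left→right with effective nuclear charge and decreases top→bottom as the valence shell moves farther out.
All lie in period 2, so first ionization energy increases left to right.
So C has the greater first ionization energy (C > Be).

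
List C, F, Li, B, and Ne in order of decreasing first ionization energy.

Li is in period 2, group 1; B is in period 2, group 13; C is in period 2, group 14; F is in period 2, group 17; Ne is in period 2, group 18.
Across a period the outer electron is held more tightly (higher IE₁); down a group it sits in a higher shell, more shielded, and comes off more easily.
All lie in period 2, so first ionization energy increases left to right.
So from highest to lowest: Ne > F > C > B > Li.

Ne > F > C > B > Li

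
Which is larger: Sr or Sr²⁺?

Sr

Forming Sr²⁺ removes 2 electrons from Sr. Fewer electrons for the same nuclear charge means less shielding and a higher Z_eff on the remaining electrons, and for main-group metals the entire outer shell is lost.
A cation is smaller than its parent atom: Sr²⁺ < Sr.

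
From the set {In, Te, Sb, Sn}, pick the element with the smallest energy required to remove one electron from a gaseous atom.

In is in period 5, group 13; Sn is in period 5, group 14; Sb is in period 5, group 15; Te is in period 5, group 16.
First ionization energy rises across a period (greater Z_eff holds electrons more tightly) and falls down a group (valence electrons are farther from the nucleus).
All lie in period 5, so first ionization energy increases left to right.
The smallest energy required to remove one electron from a gaseous atom among these belongs to In.

In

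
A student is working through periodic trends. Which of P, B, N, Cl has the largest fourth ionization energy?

Consider each +3 ion: P³⁺ still has 2 valence electrons; B³⁺ is the bare [He] core; N³⁺ still has 2 valence electrons; Cl³⁺ still has 4 valence electrons.
Core electrons are held far more tightly than valence electrons, so B tops the IE_4 order.
Valence configurations: P³⁺ [Ne]3s², N³⁺ [He]2s², Cl³⁺ [Ne]3s²3p².
Approximate IE_4 values (kJ/mol): P 4964, B 25026, N 7475, Cl 5159.
Hence IE_4: P < Cl < N < B.

B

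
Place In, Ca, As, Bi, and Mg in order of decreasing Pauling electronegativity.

Mg is in period 3, group 2; Ca is in period 4, group 2; As is in period 4, group 15; In is in period 5, group 13; Bi is in period 6, group 15.
Atoms toward the upper right of the periodic table pull bonding electrons most strongly.
These span different periods and groups, so the two trends combine.
Mg > Ca: Mg sits above Ca in group 2, so the down-group effect alone puts Mg higher.
In > Mg: period and group pull opposite ways; the across-period shift dominates (1.78 vs 1.31).
Bi > In: period and group pull opposite ways; the across-period shift dominates (2.02 vs 1.78).
As > Bi: they share group 15; the group trend gives As the larger value.
Approximate values (Pauling): Mg 1.31, Ca 1.00, As 2.18, In 1.78, Bi 2.02.
So from highest to lowest: As > Bi > In > Mg > Ca.

As > Bi > In > Mg > Ca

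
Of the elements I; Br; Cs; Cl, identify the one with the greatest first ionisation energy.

Cl

Cl is in period 3, group 17; Br is in period 4, group 17; I is in period 5, group 17; Cs is in period 6, group 1.
Removing the outermost electron gets harder across a period and easier down a group.
These span different periods and groups, so the two trends combine.
I > Cs: both effects reinforce here, so I is clearly the higher of the two.
Br > I: they share group 17; the group trend gives Br the larger value.
Cl > Br: Cl sits above Br in group 17, so the down-group effect alone puts Cl higher.
For reference (kJ/mol): Cl 1251, Br 1140, I 1008, Cs 376.
The greatest first ionisation energy among these belongs to Cl.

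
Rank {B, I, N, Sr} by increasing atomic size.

N < B < I < Sr

B is in period 2, group 13; N is in period 2, group 15; Sr is in period 5, group 2; I is in period 5, group 17.
Radius decreases left→right (rising Z_eff, same n) and increases top→bottom (higher n).
Neither a single period nor a single group — weigh both effects.
B > N: both are in period 2; the period trend gives B the larger value.
I > B: the two effects oppose for this pair; the down-group effect wins (133 vs 85 pm).
Sr > I: Sr lies to the left of I in period 5, so the across-period effect alone puts Sr larger.
Approximate values (pm): B 85, N 71, Sr 185, I 133.
So from smallest to largest: N < B < I < Sr.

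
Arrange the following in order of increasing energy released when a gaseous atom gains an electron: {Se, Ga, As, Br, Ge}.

Ga, As, Ge, Se, Br

Ga is in period 4, group 13; Ge is in period 4, group 14; As is in period 4, group 15; Se is in period 4, group 16; Br is in period 4, group 17.
Atoms with high Z_eff and room in the valence shell (especially the halogens) have the most exothermic electron affinities.
All lie in period 4; the across-period trend (electron affinity increases left to right) applies, with the exception below.
Note the exception: Ge has a higher electron affinity than As, contrary to the simple trend — adding an electron to As's half-filled 4p³ is unfavourable, so Ge (4p²) has the more exothermic EA.
Approximate values (kJ/mol): Ga 29, Ge 119, As 78, Se 195, Br 325.
So from lowest to highest: Ga < As < Ge < Se < Br.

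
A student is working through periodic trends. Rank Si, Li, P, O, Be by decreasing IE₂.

Li, O, P, Be, Si

Consider each +1 ion: Si⁺ still has 3 valence electrons; Li⁺ is the bare [He] core; P⁺ still has 4 valence electrons; O⁺ still has 5 valence electrons; Be⁺ still has 1 valence electron.
Core electrons are held far more tightly than valence electrons, so Li tops the IE_2 order.
Valence configurations: Si⁺ [Ne]3s²3p¹, P⁺ [Ne]3s²3p², O⁺ [He]2s²2p³, Be⁺ [He]2s¹.
Tabulated IE_2 (kJ/mol): Si 1577, Li 7298, P 1907, O 3388, Be 1757.
Overall IE_2 order: Si < Be < P < O < Li.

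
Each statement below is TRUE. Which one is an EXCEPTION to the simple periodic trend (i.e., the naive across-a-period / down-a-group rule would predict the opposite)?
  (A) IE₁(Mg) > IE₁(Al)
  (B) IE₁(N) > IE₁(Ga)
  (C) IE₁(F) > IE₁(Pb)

(A)

The general trend: first ionisation energy increases across a period and decreases down a group.
(A) Mg (period 3, group 2) vs Al (period 3, group 13): the stated order contradicts the simple trend.
(B) N (period 2, group 15) vs Ga (period 4, group 13): the stated order agrees with the simple trend.
(C) F (period 2, group 17) vs Pb (period 6, group 14): the stated order agrees with the simple trend.
The exception is (A): Al's single 3p electron is easier to remove than one from Mg's filled 3s².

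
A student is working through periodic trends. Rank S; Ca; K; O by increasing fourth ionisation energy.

S < K < Ca < O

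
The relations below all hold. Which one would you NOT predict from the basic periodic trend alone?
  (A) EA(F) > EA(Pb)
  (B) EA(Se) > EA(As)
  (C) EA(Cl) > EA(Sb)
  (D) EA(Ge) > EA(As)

(D)

The general trend: electron affinity increases across a period and decreases down a group.
(A) F (period 2, group 17) vs Pb (period 6, group 14): the stated order agrees with the simple trend.
(B) Se (period 4, group 16) vs As (period 4, group 15): the stated order agrees with the simple trend.
(C) Cl (period 3, group 17) vs Sb (period 5, group 15): the stated order agrees with the simple trend.
(D) Ge (period 4, group 14) vs As (period 4, group 15): the stated order contradicts the simple trend.
The exception is (D): adding an electron to As's half-filled 4p³ is unfavourable, so Ge (4p²) has the more exothermic EA.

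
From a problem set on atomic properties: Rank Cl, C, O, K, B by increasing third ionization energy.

After 2 electrons have been removed, what remains? Cl²⁺ still has 5 valence electrons; C²⁺ still has 2 valence electrons; O²⁺ still has 4 valence electrons; K²⁺ is already 1 electron into the core; B²⁺ still has 1 valence electron.
Usually core removal costs more than valence removal, but here the competition is close: a tightly held n=2 valence electron can cost more to remove than an n=3 core electron, so the actual values have to decide it.
Valence configurations: Cl²⁺ [Ne]3s²3p³, C²⁺ [He]2s², O²⁺ [He]2s²2p², B²⁺ [He]2s¹.
Tabulated IE_3 (kJ/mol): Cl 3822, C 4620, O 5300, K 4420, B 3660.
Hence IE_3: B < Cl < K < C < O.

B, Cl, K, C, O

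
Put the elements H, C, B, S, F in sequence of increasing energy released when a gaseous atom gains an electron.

B, H, C, S, F

H is in period 1, group 1; B is in period 2, group 13; C is in period 2, group 14; F is in period 2, group 17; S is in period 3, group 16.
Adding an electron releases more energy for atoms nearer the top right (short of the noble gases).
Here both period and group differ, so the two effects have to be weighed against each other.
H > B: the two effects oppose for this pair; the down-group effect wins (73 vs 27 kJ/mol).
C > H: period and group pull opposite ways; the across-period shift dominates (122 vs 73 kJ/mol).
S > C: period and group pull opposite ways; the across-period shift dominates (200 vs 122 kJ/mol).
F > S: both effects reinforce here, so F is clearly the higher of the two.
Approximate values (kJ/mol): H 73, B 27, C 122, F 328, S 200.
So from lowest to highest: B < H < C < S < F.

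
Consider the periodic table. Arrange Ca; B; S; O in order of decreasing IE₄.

B > O > Ca > S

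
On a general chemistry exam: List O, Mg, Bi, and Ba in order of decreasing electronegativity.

O is in period 2, group 16; Mg is in period 3, group 2; Ba is in period 6, group 2; Bi is in period 6, group 15.
Smaller atoms with higher effective nuclear charge are more electronegative.
Here both period and group differ, so the two effects have to be weighed against each other.
Mg > Ba: they share group 2; the group trend gives Mg the larger value.
Bi > Mg: period and group pull opposite ways; the across-period shift dominates (2.02 vs 1.31).
O > Bi: relative to Bi, both the across-period and down-group shifts push O's electronegativity up.
Tabulated electronegativity (Pauling): O 3.44, Mg 1.31, Ba 0.89, Bi 2.02.
So from highest to lowest: O > Bi > Mg > Ba.

O > Bi > Mg > Ba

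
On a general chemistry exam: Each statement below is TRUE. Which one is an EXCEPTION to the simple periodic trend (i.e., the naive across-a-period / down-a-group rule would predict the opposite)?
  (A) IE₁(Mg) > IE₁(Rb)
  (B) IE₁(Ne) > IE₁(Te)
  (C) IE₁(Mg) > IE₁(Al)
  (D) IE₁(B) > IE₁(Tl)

(C)

The general trend: first ionization energy increases across a period and decreases down a group.
(A) Mg (period 3, group 2) vs Rb (period 5, group 1): the stated order agrees with the simple trend.
(B) Ne (period 2, group 18) vs Te (period 5, group 16): the stated order agrees with the simple trend.
(C) Mg (period 3, group 2) vs Al (period 3, group 13): the stated order contradicts the simple trend.
(D) B (period 2, group 13) vs Tl (period 6, group 13): the stated order agrees with the simple trend.
The exception is (C): Al's single 3p electron is easier to remove than one from Mg's filled 3s².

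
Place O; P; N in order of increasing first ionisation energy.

P < O < N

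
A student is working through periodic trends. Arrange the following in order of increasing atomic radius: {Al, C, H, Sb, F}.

H < F < C < Al < Sb

H is in period 1, group 1; C is in period 2, group 14; F is in period 2, group 17; Al is in period 3, group 13; Sb is in period 5, group 15.
Across a period the added protons contract the valence shell; down a group each new principal shell makes the atom larger.
Here both period and group differ, so the two effects have to be weighed against each other.
F > H: period and group pull opposite ways; the down-group shift dominates (64 vs 32 pm).
C > F: both are in period 2; the period trend gives C the larger value.
Al > C: relative to C, both the across-period and down-group shifts push Al's atomic radius up.
Sb > Al: the two effects oppose for this pair; the down-group effect wins (140 vs 126 pm).
Approximate values (pm): H 32, C 75, F 64, Al 126, Sb 140.
So from smallest to largest: H < F < C < Al < Sb.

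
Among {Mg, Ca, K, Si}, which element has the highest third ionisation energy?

The third ionization energy removes an electron from the +2 ion. For each element: Mg²⁺ is the bare [Ne] core; Ca²⁺ is the bare [Ar] core; K²⁺ is already 1 electron into the core; Si²⁺ still has 2 valence electrons.
Core electrons are held far more tightly than valence electrons, so K, Ca and Mg top the IE_3 order.
Tabulated IE_3 (kJ/mol): Mg 7733, Ca 4912, K 4420, Si 3232.
So the third ionization energies run Si < K < Ca < Mg.

Mg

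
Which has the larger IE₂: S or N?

N

The second ionization energy removes an electron from the +1 ion. For each element: S⁺ still has 5 valence electrons; N⁺ still has 4 valence electrons.
All are still removing valence electrons, so compare the +1 ions as you would atoms: IE_2 generally rises across a period (higher Z_eff) and falls down a group (larger shell), subject to the usual subshell exceptions.
Valence configurations: S⁺ [Ne]3s²3p³, N⁺ [He]2s²2p².
The numbers (kJ/mol): S 2252, N 2856.
Putting it together, IE_2: S < N.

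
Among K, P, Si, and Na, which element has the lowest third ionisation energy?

P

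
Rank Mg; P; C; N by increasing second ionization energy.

Consider each +1 ion: Mg⁺ still has 1 valence electron; P⁺ still has 4 valence electrons; C⁺ still has 3 valence electrons; N⁺ still has 4 valence electrons.
All are still removing valence electrons, so compare the +1 ions as you would atoms: IE_2 generally rises across a period (higher Z_eff) and falls down a group (larger shell), subject to the usual subshell exceptions.
Valence configurations: Mg⁺ [Ne]3s¹, P⁺ [Ne]3s²3p², C⁺ [He]2s²2p¹, N⁺ [He]2s²2p².
Approximate IE_2 values (kJ/mol): Mg 1451, P 1907, C 2353, N 2856.
Overall IE_2 order: Mg < P < C < N.

Mg < P < C < N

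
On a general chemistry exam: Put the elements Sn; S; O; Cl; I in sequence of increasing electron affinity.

Electron affinity generally becomes more exothermic across a period toward the halogens and less exothermic down a group.
Here both period and group differ, so the two effects have to be weighed against each other.
O > Sn: both effects reinforce here, so O is clearly the higher of the two.
S > O: this pair runs against the simple trend — see the exception note.
I > S: the two effects oppose for this pair; the across-period effect wins (295 vs 200 kJ/mol).
Cl > I: they share group 17; the group trend gives Cl the larger value.
Note the exception: S has a higher electron affinity than O, contrary to the simple trend — the compact 2p subshell of O repels the added electron more than S's larger 3p does.
Tabulated electron affinity (kJ/mol): O 141, S 200, Cl 349, Sn 107, I 295.
So from lowest to highest: Sn < O < S < I < Cl.

Sn < O < S < I < Cl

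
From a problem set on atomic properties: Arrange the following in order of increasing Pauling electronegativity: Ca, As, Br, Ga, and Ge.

Ca < Ga < Ge < As < Br

Ca is in period 4, group 2; Ga is in period 4, group 13; Ge is in period 4, group 14; As is in period 4, group 15; Br is in period 4, group 17.
EN rises left→right (higher Z_eff, smaller atoms) and falls top→bottom (larger, more shielded atoms).
All lie in period 4, so electronegativity increases left to right.
So from lowest to highest: Ca < Ga < Ge < As < Br.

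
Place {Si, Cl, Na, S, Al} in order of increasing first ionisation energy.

Na is in period 3, group 1; Al is in period 3, group 13; Si is in period 3, group 14; S is in period 3, group 16; Cl is in period 3, group 17.
Across a period the outer electron is held more tightly (higher IE₁); down a group it sits in a higher shell, more shielded, and comes off more easily.
All lie in period 3, so first ionization energy increases left to right.
So from lowest to highest: Na < Al < Si < S < Cl.

Na < Al < Si < S < Cl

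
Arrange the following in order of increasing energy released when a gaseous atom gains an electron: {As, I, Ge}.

Ge is in period 4, group 14; As is in period 4, group 15; I is in period 5, group 17.
Adding an electron releases more energy for atoms nearer the top right (short of the noble gases).
These span different periods and groups, so the two trends combine.
Ge > As: this pair runs against the simple trend — see the exception note.
I > Ge: period and group pull opposite ways; the across-period shift dominates (295 vs 119 kJ/mol).
Note the exception: Ge has a higher electron affinity than As, contrary to the simple trend — adding an electron to As's half-filled 4p³ is unfavourable, so Ge (4p²) has the more exothermic EA.
Approximate values (kJ/mol): Ge 119, As 78, I 295.
So from lowest to highest: As < Ge < I.

As, Ge, I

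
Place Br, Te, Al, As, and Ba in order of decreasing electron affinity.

Al is in period 3, group 13; As is in period 4, group 15; Br is in period 4, group 17; Te is in period 5, group 16; Ba is in period 6, group 2.
Adding an electron releases more energy for atoms nearer the top right (short of the noble gases).
Neither a single period nor a single group — weigh both effects.
Al > Ba: relative to Ba, both the across-period and down-group shifts push Al's electron affinity up.
As > Al: period and group pull opposite ways; the across-period shift dominates (78 vs 42 kJ/mol).
Te > As: period and group pull opposite ways; the across-period shift dominates (190 vs 78 kJ/mol).
Br > Te: relative to Te, both the across-period and down-group shifts push Br's electron affinity up.
For reference (kJ/mol): Al 42, As 78, Br 325, Te 190, Ba 14.
So from highest to lowest: Br > Te > As > Al > Ba.

Br, Te, As, Al, Ba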